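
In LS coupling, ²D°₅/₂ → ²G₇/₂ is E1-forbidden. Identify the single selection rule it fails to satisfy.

the ΔL = 0, ±1 rule

Parity must change: odd → even — passes.
ΔS = 0: S: 1/2 → 1/2 — passes.
ΔL = 0, ±1 (not L=0↔0): L: 2 → 4, ΔL = +2 — fails.
ΔJ = 0, ±1 (not J=0↔0): J: 5/2 → 7/2, ΔJ = +1 — passes.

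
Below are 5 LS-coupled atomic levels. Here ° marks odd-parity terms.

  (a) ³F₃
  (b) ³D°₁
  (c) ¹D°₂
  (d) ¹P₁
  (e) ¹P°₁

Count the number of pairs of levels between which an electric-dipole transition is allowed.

2

(a)–(b): forbidden (ΔJ).
(a)–(c): forbidden (ΔS).
(a)–(d): forbidden (parity, ΔS, ΔL, ΔJ).
(a)–(e): forbidden (ΔS, ΔL, ΔJ).
(b)–(c): forbidden (parity, ΔS).
(b)–(d): forbidden (ΔS).
(b)–(e): forbidden (parity, ΔS).
(c)–(d): allowed.
(c)–(e): forbidden (parity).
(d)–(e): allowed.
Allowed pairs: 2 of 10.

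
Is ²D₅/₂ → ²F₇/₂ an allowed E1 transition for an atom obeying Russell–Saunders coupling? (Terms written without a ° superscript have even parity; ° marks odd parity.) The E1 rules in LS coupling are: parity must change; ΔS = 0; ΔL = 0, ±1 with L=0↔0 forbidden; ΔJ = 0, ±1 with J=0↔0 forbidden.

forbidden

Reading off the term symbols: S 1/2→1/2, L 2→3, J 5/2→7/2, parity even→even.
Parity must change: even → even — fails.
ΔS = 0: S: 1/2 → 1/2 — ok.
ΔL = 0, ±1 (not L=0↔0): L: 2 → 3, ΔL = +1 — ok.
ΔJ = 0, ±1 (not J=0↔0): J: 5/2 → 7/2, ΔJ = +1 — ok.
Rule(s) violated: parity.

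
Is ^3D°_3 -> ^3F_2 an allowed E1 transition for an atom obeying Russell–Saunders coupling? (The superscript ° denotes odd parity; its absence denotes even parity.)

allowed

Parity must change: odd → even — passes.
ΔS = 0: S: 1 → 1 — passes.
ΔL = 0, ±1 (not L=0↔0): L: 2 → 3, ΔL = +1 — passes.
ΔJ = 0, ±1 (not J=0↔0): J: 3 → 2, ΔJ = -1 — passes.
All four E1 rules are satisfied.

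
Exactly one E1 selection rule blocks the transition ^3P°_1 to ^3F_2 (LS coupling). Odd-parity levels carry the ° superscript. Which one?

Reading off the term symbols: S 1→1, L 1→3, J 1→2, parity odd→even.
ΔS = 0: S: 1 → 1 — ok.
ΔJ = 0, ±1 (not J=0↔0): J: 1 → 2, ΔJ = +1 — ok.
Parity must change: odd → even — ok.
ΔL = 0, ±1 (not L=0↔0): L: 1 → 3, ΔL = +2 — fails.

the ΔL = 0, ±1 rule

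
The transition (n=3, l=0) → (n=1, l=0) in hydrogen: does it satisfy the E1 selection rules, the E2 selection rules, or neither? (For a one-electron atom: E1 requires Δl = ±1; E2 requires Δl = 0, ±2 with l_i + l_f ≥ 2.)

neither

Δl = 0 − 0 = +0; l_i + l_f = 0.
E1 (Δl = ±1): not satisfied.
E2 (Δl = 0,±2, l_i+l_f ≥ 2): not satisfied.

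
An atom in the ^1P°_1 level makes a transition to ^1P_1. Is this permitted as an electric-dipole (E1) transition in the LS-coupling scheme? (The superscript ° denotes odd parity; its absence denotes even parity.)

allowed

Reading off the term symbols: S 0→0, L 1→1, J 1→1, parity odd→even.
Parity must change: odd → even — ✓.
ΔS = 0: S: 0 → 0 — ✓.
ΔL = 0, ±1 (not L=0↔0): L: 1 → 1, ΔL = +0 — ✓.
ΔJ = 0, ±1 (not J=0↔0): J: 1 → 1, ΔJ = +0 — ✓.
All four E1 rules are satisfied.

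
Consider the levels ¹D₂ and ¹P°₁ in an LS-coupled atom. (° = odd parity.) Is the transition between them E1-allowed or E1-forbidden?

allowed

Initial level: S=0, L=2, J=2, parity even. Final level: S=0, L=1, J=1, parity odd.
ΔJ = 0, ±1 (not J=0↔0): J: 2 → 1, ΔJ = -1 — ok.
ΔS = 0: S: 0 → 0 — ok.
ΔL = 0, ±1 (not L=0↔0): L: 2 → 1, ΔL = -1 — ok.
Parity must change: even → odd — ok.
All four E1 rules are satisfied.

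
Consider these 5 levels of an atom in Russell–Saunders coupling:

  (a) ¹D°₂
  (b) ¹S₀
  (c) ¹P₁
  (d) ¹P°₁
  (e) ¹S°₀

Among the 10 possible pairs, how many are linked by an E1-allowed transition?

(a)–(b): forbidden (ΔL, ΔJ).
(a)–(c): allowed.
(a)–(d): forbidden (parity).
(a)–(e): forbidden (parity, ΔL, ΔJ).
(b)–(c): forbidden (parity).
(b)–(d): allowed.
(b)–(e): forbidden (ΔL, ΔJ).
(c)–(d): allowed.
(c)–(e): allowed.
(d)–(e): forbidden (parity).
Allowed pairs: 4 of 10.

4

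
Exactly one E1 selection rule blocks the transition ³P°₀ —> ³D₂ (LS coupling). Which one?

the ΔJ = 0, ±1 rule

Initial level: S=1, L=1, J=0, parity odd. Final level: S=1, L=2, J=2, parity even.
Parity must change: odd → even — passes.
ΔL = 0, ±1 (not L=0↔0): L: 1 → 2, ΔL = +1 — passes.
ΔS = 0: S: 1 → 1 — passes.
ΔJ = 0, ±1 (not J=0↔0): J: 0 → 2, ΔJ = +2 — fails.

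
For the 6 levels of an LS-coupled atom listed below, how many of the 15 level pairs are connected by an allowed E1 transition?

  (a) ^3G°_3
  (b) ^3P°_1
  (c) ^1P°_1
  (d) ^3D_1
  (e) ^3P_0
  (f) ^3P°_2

(a)–(b): forbidden (parity, ΔL, ΔJ).
(a)–(c): forbidden (parity, ΔS, ΔL, ΔJ).
(a)–(d): forbidden (ΔL, ΔJ).
(a)–(e): forbidden (ΔL, ΔJ).
(a)–(f): forbidden (parity, ΔL).
(b)–(c): forbidden (parity, ΔS).
(b)–(d): allowed.
(b)–(e): allowed.
(b)–(f): forbidden (parity).
(c)–(d): forbidden (ΔS).
(c)–(e): forbidden (ΔS).
(c)–(f): forbidden (parity, ΔS).
(d)–(e): forbidden (parity).
(d)–(f): allowed.
(e)–(f): forbidden (ΔJ).
Allowed pairs: 3 of 15.

3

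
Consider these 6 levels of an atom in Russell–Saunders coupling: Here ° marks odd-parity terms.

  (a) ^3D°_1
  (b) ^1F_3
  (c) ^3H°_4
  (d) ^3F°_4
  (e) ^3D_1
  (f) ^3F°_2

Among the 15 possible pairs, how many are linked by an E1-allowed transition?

(a)–(b): forbidden (ΔS, ΔJ).
(a)–(c): forbidden (parity, ΔL, ΔJ).
(a)–(d): forbidden (parity, ΔJ).
(a)–(e): allowed.
(a)–(f): forbidden (parity).
(b)–(c): forbidden (ΔS, ΔL).
(b)–(d): forbidden (ΔS).
(b)–(e): forbidden (parity, ΔS, ΔJ).
(b)–(f): forbidden (ΔS).
(c)–(d): forbidden (parity, ΔL).
(c)–(e): forbidden (ΔL, ΔJ).
(c)–(f): forbidden (parity, ΔL, ΔJ).
(d)–(e): forbidden (ΔJ).
(d)–(f): forbidden (parity, ΔJ).
(e)–(f): allowed.
Allowed pairs: 2 of 15.

2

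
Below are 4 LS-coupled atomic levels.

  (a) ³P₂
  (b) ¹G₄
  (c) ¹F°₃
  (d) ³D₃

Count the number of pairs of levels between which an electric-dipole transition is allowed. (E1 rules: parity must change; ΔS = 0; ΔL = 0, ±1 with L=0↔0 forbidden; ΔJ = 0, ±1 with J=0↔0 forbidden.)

1

(a)–(b): forbidden (parity, ΔS, ΔL, ΔJ).
(a)–(c): forbidden (ΔS, ΔL).
(a)–(d): forbidden (parity).
(b)–(c): allowed.
(b)–(d): forbidden (parity, ΔS, ΔL).
(c)–(d): forbidden (ΔS).
Allowed pairs: 1 of 6.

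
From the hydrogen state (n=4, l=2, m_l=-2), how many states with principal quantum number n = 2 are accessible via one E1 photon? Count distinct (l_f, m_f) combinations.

1

E1 requires Δl = ±1, so l_f ∈ {1, 3}; with 0 ≤ l_f ≤ n_f−1 = 1, the allowed l_f values are {1}.
For l_f = 1: m_f ∈ {m_i−1, m_i, m_i+1} ∩ [−1, 1] = {-1} → 1 state.
Total: 1.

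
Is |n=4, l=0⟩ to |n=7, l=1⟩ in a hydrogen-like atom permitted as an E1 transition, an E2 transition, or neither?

Δl = 1 − 0 = +1; l_i + l_f = 1.
E1 (Δl = ±1): satisfied.
E2 (Δl = 0,±2, l_i+l_f ≥ 2): not satisfied.

E1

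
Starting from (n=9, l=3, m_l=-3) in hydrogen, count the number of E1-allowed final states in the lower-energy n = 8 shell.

E1 requires Δl = ±1, so l_f ∈ {2, 4}; with 0 ≤ l_f ≤ n_f−1 = 7, the allowed l_f values are {2, 4}.
For l_f = 2: m_f ∈ {m_i−1, m_i, m_i+1} ∩ [−2, 2] = {-2} → 1 state.
For l_f = 4: m_f ∈ {m_i−1, m_i, m_i+1} ∩ [−4, 4] = {-4, -3, -2} → 3 states.
Total: 4.

4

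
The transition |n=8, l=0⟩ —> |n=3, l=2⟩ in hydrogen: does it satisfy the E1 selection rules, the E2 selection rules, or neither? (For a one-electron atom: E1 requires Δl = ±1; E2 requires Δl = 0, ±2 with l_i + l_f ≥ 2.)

Δl = 2 − 0 = +2; l_i + l_f = 2.
E1 (Δl = ±1): not satisfied.
E2 (Δl = 0,±2, l_i+l_f ≥ 2): satisfied.

E2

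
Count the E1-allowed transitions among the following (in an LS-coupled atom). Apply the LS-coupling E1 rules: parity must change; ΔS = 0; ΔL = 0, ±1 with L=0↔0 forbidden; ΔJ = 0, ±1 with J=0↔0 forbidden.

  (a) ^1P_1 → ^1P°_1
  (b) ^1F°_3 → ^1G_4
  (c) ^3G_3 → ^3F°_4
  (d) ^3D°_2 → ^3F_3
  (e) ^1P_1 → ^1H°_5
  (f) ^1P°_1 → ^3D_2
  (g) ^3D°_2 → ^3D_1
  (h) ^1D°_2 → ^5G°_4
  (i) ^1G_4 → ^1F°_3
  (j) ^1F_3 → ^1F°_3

7

(a) allowed
(b) allowed
(c) allowed
(d) allowed
(e) forbidden (ΔL, ΔJ fail)
(f) forbidden (ΔS fails)
(g) allowed
(h) forbidden (parity, ΔS, ΔL, ΔJ fail)
(i) allowed
(j) allowed
Total allowed: 7 of 10.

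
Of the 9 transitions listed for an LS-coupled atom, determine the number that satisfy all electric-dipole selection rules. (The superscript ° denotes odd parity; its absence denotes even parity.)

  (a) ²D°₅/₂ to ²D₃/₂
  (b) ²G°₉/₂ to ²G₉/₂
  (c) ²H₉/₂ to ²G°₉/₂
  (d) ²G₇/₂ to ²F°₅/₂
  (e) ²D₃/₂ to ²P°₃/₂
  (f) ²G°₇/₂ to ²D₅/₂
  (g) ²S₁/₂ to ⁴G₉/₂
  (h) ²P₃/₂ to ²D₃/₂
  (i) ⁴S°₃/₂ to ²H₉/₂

5

(a) allowed
(b) allowed
(c) allowed
(d) allowed
(e) allowed
(f) forbidden (ΔL fails)
(g) forbidden (parity, ΔS, ΔL, ΔJ fail)
(h) forbidden (parity fails)
(i) forbidden (ΔS, ΔL, ΔJ fail)
Total allowed: 5 of 9.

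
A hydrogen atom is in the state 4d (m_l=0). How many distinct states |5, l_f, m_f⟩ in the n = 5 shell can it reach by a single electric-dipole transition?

6

E1 requires Δl = ±1, so l_f ∈ {1, 3}; with 0 ≤ l_f ≤ n_f−1 = 4, the allowed l_f values are {1, 3}.
For l_f = 1: m_f ∈ {m_i−1, m_i, m_i+1} ∩ [−1, 1] = {-1, 0, 1} → 3 states.
For l_f = 3: m_f ∈ {m_i−1, m_i, m_i+1} ∩ [−3, 3] = {-1, 0, 1} → 3 states.
Total: 6.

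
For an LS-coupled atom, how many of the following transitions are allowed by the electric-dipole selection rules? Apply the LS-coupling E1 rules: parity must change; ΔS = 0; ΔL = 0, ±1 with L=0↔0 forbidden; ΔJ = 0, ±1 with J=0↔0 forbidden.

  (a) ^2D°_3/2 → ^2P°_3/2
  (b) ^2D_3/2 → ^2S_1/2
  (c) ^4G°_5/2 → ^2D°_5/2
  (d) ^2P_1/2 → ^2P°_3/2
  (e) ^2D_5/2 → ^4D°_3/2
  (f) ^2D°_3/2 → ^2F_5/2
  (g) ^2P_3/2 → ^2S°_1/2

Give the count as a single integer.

(a) forbidden (parity fails)
(b) forbidden (parity, ΔL fail)
(c) forbidden (parity, ΔS, ΔL fail)
(d) allowed
(e) forbidden (ΔS fails)
(f) allowed
(g) allowed
Total allowed: 3 of 7.

3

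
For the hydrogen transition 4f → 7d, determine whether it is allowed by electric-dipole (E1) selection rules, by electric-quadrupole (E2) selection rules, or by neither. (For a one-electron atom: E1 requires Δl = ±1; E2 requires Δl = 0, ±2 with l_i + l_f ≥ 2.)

E1

Δl = 2 − 3 = -1; l_i + l_f = 5.
E1 (Δl = ±1): satisfied.
E2 (Δl = 0,±2, l_i+l_f ≥ 2): not satisfied.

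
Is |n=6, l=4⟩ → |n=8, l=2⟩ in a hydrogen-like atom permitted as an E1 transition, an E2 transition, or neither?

Δl = 2 − 4 = -2; l_i + l_f = 6.
E1 (Δl = ±1): not satisfied.
E2 (Δl = 0,±2, l_i+l_f ≥ 2): satisfied.

E2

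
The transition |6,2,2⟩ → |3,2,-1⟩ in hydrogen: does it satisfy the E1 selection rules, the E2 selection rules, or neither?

neither

Δl = 2 − 2 = +0; l_i + l_f = 4.
Δm_l = -3.
E1 (Δl = ±1, |Δm_l| ≤ 1): not satisfied.
E2 (Δl = 0,±2, l_i+l_f ≥ 2, |Δm_l| ≤ 2): not satisfied.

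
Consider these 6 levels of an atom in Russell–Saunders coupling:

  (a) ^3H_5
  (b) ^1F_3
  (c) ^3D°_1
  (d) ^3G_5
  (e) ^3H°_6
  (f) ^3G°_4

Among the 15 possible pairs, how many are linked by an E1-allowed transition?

4

(a)–(b): forbidden (parity, ΔS, ΔL, ΔJ).
(a)–(c): forbidden (ΔL, ΔJ).
(a)–(d): forbidden (parity).
(a)–(e): allowed.
(a)–(f): allowed.
(b)–(c): forbidden (ΔS, ΔJ).
(b)–(d): forbidden (parity, ΔS, ΔJ).
(b)–(e): forbidden (ΔS, ΔL, ΔJ).
(b)–(f): forbidden (ΔS).
(c)–(d): forbidden (ΔL, ΔJ).
(c)–(e): forbidden (parity, ΔL, ΔJ).
(c)–(f): forbidden (parity, ΔL, ΔJ).
(d)–(e): allowed.
(d)–(f): allowed.
(e)–(f): forbidden (parity, ΔJ).
Allowed pairs: 4 of 15.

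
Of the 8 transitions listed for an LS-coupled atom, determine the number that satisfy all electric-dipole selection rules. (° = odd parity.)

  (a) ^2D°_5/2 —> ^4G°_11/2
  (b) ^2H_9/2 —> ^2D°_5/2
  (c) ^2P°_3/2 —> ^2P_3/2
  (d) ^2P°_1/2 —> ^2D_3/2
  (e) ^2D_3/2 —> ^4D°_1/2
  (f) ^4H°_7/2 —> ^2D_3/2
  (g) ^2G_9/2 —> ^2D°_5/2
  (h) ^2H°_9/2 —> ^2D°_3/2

2

(a) forbidden (parity, ΔS, ΔL, ΔJ fail)
(b) forbidden (ΔL, ΔJ fail)
(c) allowed
(d) allowed
(e) forbidden (ΔS fails)
(f) forbidden (ΔS, ΔL, ΔJ fail)
(g) forbidden (ΔL, ΔJ fail)
(h) forbidden (parity, ΔL, ΔJ fail)
Total allowed: 2 of 8.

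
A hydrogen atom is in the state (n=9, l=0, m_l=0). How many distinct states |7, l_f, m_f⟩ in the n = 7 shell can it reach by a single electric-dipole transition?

E1 requires Δl = ±1, so l_f ∈ {-1, 1}; with 0 ≤ l_f ≤ n_f−1 = 6, the allowed l_f values are {1}.
For l_f = 1: m_f ∈ {m_i−1, m_i, m_i+1} ∩ [−1, 1] = {-1, 0, 1} → 3 states.
Total: 3.

3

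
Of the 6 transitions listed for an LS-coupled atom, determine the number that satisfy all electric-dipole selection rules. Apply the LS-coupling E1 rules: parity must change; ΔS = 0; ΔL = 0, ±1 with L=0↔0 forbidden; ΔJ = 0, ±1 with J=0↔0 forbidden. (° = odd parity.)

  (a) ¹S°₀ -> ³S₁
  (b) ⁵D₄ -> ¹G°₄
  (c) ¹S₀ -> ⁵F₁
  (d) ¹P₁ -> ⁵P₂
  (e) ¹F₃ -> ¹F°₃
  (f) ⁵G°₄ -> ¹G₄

(a) forbidden (ΔS, ΔL fail)
(b) forbidden (ΔS, ΔL fail)
(c) forbidden (parity, ΔS, ΔL fail)
(d) forbidden (parity, ΔS fail)
(e) allowed
(f) forbidden (ΔS fails)
Total allowed: 1 of 6.

1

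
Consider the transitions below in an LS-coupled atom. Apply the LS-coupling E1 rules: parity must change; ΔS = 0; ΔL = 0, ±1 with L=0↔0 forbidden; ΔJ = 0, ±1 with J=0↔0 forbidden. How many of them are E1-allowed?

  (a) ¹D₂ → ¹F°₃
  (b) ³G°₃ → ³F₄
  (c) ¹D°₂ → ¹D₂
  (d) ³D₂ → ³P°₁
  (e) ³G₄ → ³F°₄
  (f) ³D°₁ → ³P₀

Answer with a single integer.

(a) allowed
(b) allowed
(c) allowed
(d) allowed
(e) allowed
(f) allowed
Total allowed: 6 of 6.

6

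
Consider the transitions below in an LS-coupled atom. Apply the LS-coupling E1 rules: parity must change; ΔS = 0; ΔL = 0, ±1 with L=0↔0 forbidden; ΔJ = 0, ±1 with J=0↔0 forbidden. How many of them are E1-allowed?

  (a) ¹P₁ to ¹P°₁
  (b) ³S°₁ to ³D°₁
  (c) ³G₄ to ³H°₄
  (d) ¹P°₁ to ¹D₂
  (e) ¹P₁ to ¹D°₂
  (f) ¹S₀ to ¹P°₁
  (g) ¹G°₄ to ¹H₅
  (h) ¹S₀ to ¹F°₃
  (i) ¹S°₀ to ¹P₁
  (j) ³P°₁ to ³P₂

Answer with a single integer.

8

(a) allowed
(b) forbidden (parity, ΔL fail)
(c) allowed
(d) allowed
(e) allowed
(f) allowed
(g) allowed
(h) forbidden (ΔL, ΔJ fail)
(i) allowed
(j) allowed
Total allowed: 8 of 10.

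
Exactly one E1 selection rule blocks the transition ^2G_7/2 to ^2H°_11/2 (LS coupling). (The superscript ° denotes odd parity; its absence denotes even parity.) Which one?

Initial level: S=1/2, L=4, J=7/2, parity even. Final level: S=1/2, L=5, J=11/2, parity odd.
Parity must change: even → odd — satisfied.
ΔS = 0: S: 1/2 → 1/2 — satisfied.
ΔL = 0, ±1 (not L=0↔0): L: 4 → 5, ΔL = +1 — satisfied.
ΔJ = 0, ±1 (not J=0↔0): J: 7/2 → 11/2, ΔJ = +2 — violated.

the ΔJ = 0, ±1 rule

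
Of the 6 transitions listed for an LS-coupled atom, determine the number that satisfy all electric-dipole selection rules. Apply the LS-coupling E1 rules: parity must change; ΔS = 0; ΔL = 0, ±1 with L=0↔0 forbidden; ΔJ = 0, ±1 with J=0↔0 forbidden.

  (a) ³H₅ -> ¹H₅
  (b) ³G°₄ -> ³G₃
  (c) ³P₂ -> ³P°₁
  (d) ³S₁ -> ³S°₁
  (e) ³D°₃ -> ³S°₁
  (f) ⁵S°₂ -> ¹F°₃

2

(a) forbidden (parity, ΔS fail)
(b) allowed
(c) allowed
(d) forbidden (ΔL fails)
(e) forbidden (parity, ΔL, ΔJ fail)
(f) forbidden (parity, ΔS, ΔL fail)
Total allowed: 2 of 6.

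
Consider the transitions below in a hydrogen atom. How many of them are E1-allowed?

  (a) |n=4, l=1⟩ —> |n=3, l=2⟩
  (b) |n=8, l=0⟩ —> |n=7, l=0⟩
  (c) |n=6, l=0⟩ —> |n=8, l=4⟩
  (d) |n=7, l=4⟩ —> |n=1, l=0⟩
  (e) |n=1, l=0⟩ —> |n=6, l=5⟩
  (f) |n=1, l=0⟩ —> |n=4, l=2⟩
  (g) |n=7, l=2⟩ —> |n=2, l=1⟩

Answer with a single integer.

2

(a) allowed
(b) forbidden — Δl = +0 (E1 requires Δl = ±1)
(c) forbidden — Δl = +4 (E1 requires Δl = ±1)
(d) forbidden — Δl = -4 (E1 requires Δl = ±1)
(e) forbidden — Δl = +5 (E1 requires Δl = ±1)
(f) forbidden — Δl = +2 (E1 requires Δl = ±1)
(g) allowed
Total allowed: 2 of 7.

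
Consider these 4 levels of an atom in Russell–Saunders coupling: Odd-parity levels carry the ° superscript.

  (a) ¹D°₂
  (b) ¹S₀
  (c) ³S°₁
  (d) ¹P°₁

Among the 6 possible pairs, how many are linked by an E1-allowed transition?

(a)–(b): forbidden (ΔL, ΔJ).
(a)–(c): forbidden (parity, ΔS, ΔL).
(a)–(d): forbidden (parity).
(b)–(c): forbidden (ΔS, ΔL).
(b)–(d): allowed.
(c)–(d): forbidden (parity, ΔS).
Allowed pairs: 1 of 6.

1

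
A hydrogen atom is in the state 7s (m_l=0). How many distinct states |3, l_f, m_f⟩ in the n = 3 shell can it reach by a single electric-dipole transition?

3

E1 requires Δl = ±1, so l_f ∈ {-1, 1}; with 0 ≤ l_f ≤ n_f−1 = 2, the allowed l_f values are {1}.
For l_f = 1: m_f ∈ {m_i−1, m_i, m_i+1} ∩ [−1, 1] = {-1, 0, 1} → 3 states.
Total: 3.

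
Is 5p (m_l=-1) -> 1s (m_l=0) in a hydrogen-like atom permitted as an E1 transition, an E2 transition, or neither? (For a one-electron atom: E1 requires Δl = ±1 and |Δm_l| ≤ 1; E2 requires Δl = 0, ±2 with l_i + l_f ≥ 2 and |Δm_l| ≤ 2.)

E1

Δl = 0 − 1 = -1; l_i + l_f = 1.
Δm_l = +1.
E1 (Δl = ±1, |Δm_l| ≤ 1): satisfied.
E2 (Δl = 0,±2, l_i+l_f ≥ 2, |Δm_l| ≤ 2): not satisfied.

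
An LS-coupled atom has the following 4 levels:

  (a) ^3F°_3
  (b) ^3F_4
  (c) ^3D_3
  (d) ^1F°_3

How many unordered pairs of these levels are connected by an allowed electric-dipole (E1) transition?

2

(a)–(b): allowed.
(a)–(c): allowed.
(a)–(d): forbidden (parity, ΔS).
(b)–(c): forbidden (parity).
(b)–(d): forbidden (ΔS).
(c)–(d): forbidden (ΔS).
Allowed pairs: 2 of 6.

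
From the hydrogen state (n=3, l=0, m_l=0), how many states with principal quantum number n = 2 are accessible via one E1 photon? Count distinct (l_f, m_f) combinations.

E1 requires Δl = ±1, so l_f ∈ {-1, 1}; with 0 ≤ l_f ≤ n_f−1 = 1, the allowed l_f values are {1}.
For l_f = 1: m_f ∈ {m_i−1, m_i, m_i+1} ∩ [−1, 1] = {-1, 0, 1} → 3 states.
Total: 3.

3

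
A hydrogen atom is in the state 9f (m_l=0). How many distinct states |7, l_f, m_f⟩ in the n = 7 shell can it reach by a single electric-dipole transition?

6

E1 requires Δl = ±1, so l_f ∈ {2, 4}; with 0 ≤ l_f ≤ n_f−1 = 6, the allowed l_f values are {2, 4}.
For l_f = 2: m_f ∈ {m_i−1, m_i, m_i+1} ∩ [−2, 2] = {-1, 0, 1} → 3 states.
For l_f = 4: m_f ∈ {m_i−1, m_i, m_i+1} ∩ [−4, 4] = {-1, 0, 1} → 3 states.
Total: 6.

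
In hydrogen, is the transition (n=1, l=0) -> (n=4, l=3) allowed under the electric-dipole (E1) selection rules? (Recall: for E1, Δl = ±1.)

forbidden

Initial l = 0, final l = 3, so Δl = +3. E1 requires Δl = ±1: violated.
The transition is electric-dipole forbidden.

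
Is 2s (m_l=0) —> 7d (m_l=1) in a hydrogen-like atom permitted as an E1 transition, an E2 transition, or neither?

E2

Δl = 2 − 0 = +2; l_i + l_f = 2.
Δm_l = +1.
E1 (Δl = ±1, |Δm_l| ≤ 1): not satisfied.
E2 (Δl = 0,±2, l_i+l_f ≥ 2, |Δm_l| ≤ 2): satisfied.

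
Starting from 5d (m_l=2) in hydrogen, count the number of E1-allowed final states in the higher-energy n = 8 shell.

4

E1 requires Δl = ±1, so l_f ∈ {1, 3}; with 0 ≤ l_f ≤ n_f−1 = 7, the allowed l_f values are {1, 3}.
For l_f = 1: m_f ∈ {m_i−1, m_i, m_i+1} ∩ [−1, 1] = {1} → 1 state.
For l_f = 3: m_f ∈ {m_i−1, m_i, m_i+1} ∩ [−3, 3] = {1, 2, 3} → 3 states.
Total: 4.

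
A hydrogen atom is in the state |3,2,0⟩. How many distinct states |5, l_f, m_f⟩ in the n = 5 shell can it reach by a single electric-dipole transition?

6

E1 requires Δl = ±1, so l_f ∈ {1, 3}; with 0 ≤ l_f ≤ n_f−1 = 4, the allowed l_f values are {1, 3}.
For l_f = 1: m_f ∈ {m_i−1, m_i, m_i+1} ∩ [−1, 1] = {-1, 0, 1} → 3 states.
For l_f = 3: m_f ∈ {m_i−1, m_i, m_i+1} ∩ [−3, 3] = {-1, 0, 1} → 3 states.
Total: 6.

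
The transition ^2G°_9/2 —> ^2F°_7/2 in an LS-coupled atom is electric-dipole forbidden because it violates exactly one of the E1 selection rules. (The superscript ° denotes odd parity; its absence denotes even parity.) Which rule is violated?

parity

Initial level: S=1/2, L=4, J=9/2, parity odd. Final level: S=1/2, L=3, J=7/2, parity odd.
Parity must change: odd → odd — violated.
ΔS = 0: S: 1/2 → 1/2 — satisfied.
ΔL = 0, ±1 (not L=0↔0): L: 4 → 3, ΔL = -1 — satisfied.
ΔJ = 0, ±1 (not J=0↔0): J: 9/2 → 7/2, ΔJ = -1 — satisfied.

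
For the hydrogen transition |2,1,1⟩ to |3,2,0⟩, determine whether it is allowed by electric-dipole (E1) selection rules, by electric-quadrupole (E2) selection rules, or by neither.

Δl = 2 − 1 = +1; l_i + l_f = 3.
Δm_l = -1.
E1 (Δl = ±1, |Δm_l| ≤ 1): satisfied.
E2 (Δl = 0,±2, l_i+l_f ≥ 2, |Δm_l| ≤ 2): not satisfied.

E1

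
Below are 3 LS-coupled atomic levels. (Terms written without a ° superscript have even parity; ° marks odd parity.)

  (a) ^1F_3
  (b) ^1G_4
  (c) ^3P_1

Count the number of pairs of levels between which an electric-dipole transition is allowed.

(a)–(b): forbidden (parity).
(a)–(c): forbidden (parity, ΔS, ΔL, ΔJ).
(b)–(c): forbidden (parity, ΔS, ΔL, ΔJ).
Allowed pairs: 0 of 3.

0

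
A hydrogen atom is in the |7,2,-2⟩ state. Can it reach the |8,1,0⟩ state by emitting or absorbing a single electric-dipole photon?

forbidden

Initial l = 2, final l = 1, so Δl = -1. E1 requires Δl = ±1: ok.
m_l: -2 → 0 (Δm_l = +2). |Δm_l| ≤ 1 fails.
The transition is electric-dipole forbidden.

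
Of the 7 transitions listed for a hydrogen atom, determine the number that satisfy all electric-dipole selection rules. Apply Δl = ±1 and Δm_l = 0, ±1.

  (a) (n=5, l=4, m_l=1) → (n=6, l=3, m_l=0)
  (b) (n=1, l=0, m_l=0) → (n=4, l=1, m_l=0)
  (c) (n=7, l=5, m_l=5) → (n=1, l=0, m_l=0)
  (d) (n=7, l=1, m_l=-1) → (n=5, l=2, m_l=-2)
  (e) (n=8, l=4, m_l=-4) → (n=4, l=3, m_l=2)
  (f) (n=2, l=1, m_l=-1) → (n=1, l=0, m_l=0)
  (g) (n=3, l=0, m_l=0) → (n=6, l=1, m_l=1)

5

(a) allowed
(b) allowed
(c) forbidden — Δl = -5 (E1 requires Δl = ±1); Δm_l = -5 (E1 requires Δm_l = 0, ±1)
(d) allowed
(e) forbidden — Δm_l = +6 (E1 requires Δm_l = 0, ±1)
(f) allowed
(g) allowed
Total allowed: 5 of 7.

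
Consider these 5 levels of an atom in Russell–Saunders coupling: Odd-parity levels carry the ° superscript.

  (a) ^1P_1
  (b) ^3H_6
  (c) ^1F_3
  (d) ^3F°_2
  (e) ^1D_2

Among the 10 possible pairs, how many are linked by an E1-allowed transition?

0

(a)–(b): forbidden (parity, ΔS, ΔL, ΔJ).
(a)–(c): forbidden (parity, ΔL, ΔJ).
(a)–(d): forbidden (ΔS, ΔL).
(a)–(e): forbidden (parity).
(b)–(c): forbidden (parity, ΔS, ΔL, ΔJ).
(b)–(d): forbidden (ΔL, ΔJ).
(b)–(e): forbidden (parity, ΔS, ΔL, ΔJ).
(c)–(d): forbidden (ΔS).
(c)–(e): forbidden (parity).
(d)–(e): forbidden (ΔS).
Allowed pairs: 0 of 10.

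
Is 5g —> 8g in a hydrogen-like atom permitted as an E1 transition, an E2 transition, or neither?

Δl = 4 − 4 = +0; l_i + l_f = 8.
E1 (Δl = ±1): not satisfied.
E2 (Δl = 0,±2, l_i+l_f ≥ 2): satisfied.

E2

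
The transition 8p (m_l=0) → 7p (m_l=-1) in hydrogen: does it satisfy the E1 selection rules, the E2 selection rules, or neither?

Δl = 1 − 1 = +0; l_i + l_f = 2.
Δm_l = -1.
E1 (Δl = ±1, |Δm_l| ≤ 1): not satisfied.
E2 (Δl = 0,±2, l_i+l_f ≥ 2, |Δm_l| ≤ 2): satisfied.

E2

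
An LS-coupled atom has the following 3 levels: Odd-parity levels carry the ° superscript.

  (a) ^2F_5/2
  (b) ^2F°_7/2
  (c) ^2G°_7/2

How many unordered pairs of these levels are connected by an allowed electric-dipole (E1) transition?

(a)–(b): allowed.
(a)–(c): allowed.
(b)–(c): forbidden (parity).
Allowed pairs: 2 of 3.

2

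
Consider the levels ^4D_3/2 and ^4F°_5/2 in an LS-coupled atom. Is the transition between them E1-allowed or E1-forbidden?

allowed

Initial level: S=3/2, L=2, J=3/2, parity even. Final level: S=3/2, L=3, J=5/2, parity odd.
Parity must change: even → odd — satisfied.
ΔS = 0: S: 3/2 → 3/2 — satisfied.
ΔL = 0, ±1 (not L=0↔0): L: 2 → 3, ΔL = +1 — satisfied.
ΔJ = 0, ±1 (not J=0↔0): J: 3/2 → 5/2, ΔJ = +1 — satisfied.
All four E1 rules are satisfied.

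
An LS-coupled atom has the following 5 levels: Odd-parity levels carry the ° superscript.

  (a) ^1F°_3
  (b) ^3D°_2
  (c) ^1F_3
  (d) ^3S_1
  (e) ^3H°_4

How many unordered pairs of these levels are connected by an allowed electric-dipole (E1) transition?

1

(a)–(b): forbidden (parity, ΔS).
(a)–(c): allowed.
(a)–(d): forbidden (ΔS, ΔL, ΔJ).
(a)–(e): forbidden (parity, ΔS, ΔL).
(b)–(c): forbidden (ΔS).
(b)–(d): forbidden (ΔL).
(b)–(e): forbidden (parity, ΔL, ΔJ).
(c)–(d): forbidden (parity, ΔS, ΔL, ΔJ).
(c)–(e): forbidden (ΔS, ΔL).
(d)–(e): forbidden (ΔL, ΔJ).
Allowed pairs: 1 of 10.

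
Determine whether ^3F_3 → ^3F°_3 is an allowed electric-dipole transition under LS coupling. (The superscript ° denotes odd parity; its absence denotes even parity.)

allowed

Parity must change: even → odd — passes.
ΔS = 0: S: 1 → 1 — passes.
ΔL = 0, ±1 (not L=0↔0): L: 3 → 3, ΔL = +0 — passes.
ΔJ = 0, ±1 (not J=0↔0): J: 3 → 3, ΔJ = +0 — passes.
All four E1 rules are satisfied.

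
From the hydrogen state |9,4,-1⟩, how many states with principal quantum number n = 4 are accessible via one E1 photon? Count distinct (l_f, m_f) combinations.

3

E1 requires Δl = ±1, so l_f ∈ {3, 5}; with 0 ≤ l_f ≤ n_f−1 = 3, the allowed l_f values are {3}.
For l_f = 3: m_f ∈ {m_i−1, m_i, m_i+1} ∩ [−3, 3] = {-2, -1, 0} → 3 states.
Total: 3.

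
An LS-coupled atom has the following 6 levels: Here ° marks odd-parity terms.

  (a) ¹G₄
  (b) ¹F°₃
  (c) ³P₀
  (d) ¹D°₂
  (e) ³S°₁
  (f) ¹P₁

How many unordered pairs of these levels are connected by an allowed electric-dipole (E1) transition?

3

(a)–(b): allowed.
(a)–(c): forbidden (parity, ΔS, ΔL, ΔJ).
(a)–(d): forbidden (ΔL, ΔJ).
(a)–(e): forbidden (ΔS, ΔL, ΔJ).
(a)–(f): forbidden (parity, ΔL, ΔJ).
(b)–(c): forbidden (ΔS, ΔL, ΔJ).
(b)–(d): forbidden (parity).
(b)–(e): forbidden (parity, ΔS, ΔL, ΔJ).
(b)–(f): forbidden (ΔL, ΔJ).
(c)–(d): forbidden (ΔS, ΔJ).
(c)–(e): allowed.
(c)–(f): forbidden (parity, ΔS).
(d)–(e): forbidden (parity, ΔS, ΔL).
(d)–(f): allowed.
(e)–(f): forbidden (ΔS).
Allowed pairs: 3 of 15.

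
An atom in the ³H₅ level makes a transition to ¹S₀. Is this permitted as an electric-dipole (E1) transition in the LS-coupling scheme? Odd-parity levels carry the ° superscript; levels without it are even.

forbidden

Initial level: S=1, L=5, J=5, parity even. Final level: S=0, L=0, J=0, parity even.
Parity must change: even → even — fails.
ΔS = 0: S: 1 → 0 — fails.
ΔL = 0, ±1 (not L=0↔0): L: 5 → 0, ΔL = -5 — fails.
ΔJ = 0, ±1 (not J=0↔0): J: 5 → 0, ΔJ = -5 — fails.
Rule(s) violated: parity, ΔS, ΔL, ΔJ.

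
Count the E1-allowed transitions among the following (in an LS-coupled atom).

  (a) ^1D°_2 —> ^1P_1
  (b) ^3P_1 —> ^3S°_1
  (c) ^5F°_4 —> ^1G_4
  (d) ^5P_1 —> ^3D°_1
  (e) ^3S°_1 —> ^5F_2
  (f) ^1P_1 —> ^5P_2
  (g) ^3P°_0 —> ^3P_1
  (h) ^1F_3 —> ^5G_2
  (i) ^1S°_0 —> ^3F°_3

(a) allowed
(b) allowed
(c) forbidden (ΔS fails)
(d) forbidden (ΔS fails)
(e) forbidden (ΔS, ΔL fail)
(f) forbidden (parity, ΔS fail)
(g) allowed
(h) forbidden (parity, ΔS fail)
(i) forbidden (parity, ΔS, ΔL, ΔJ fail)
Total allowed: 3 of 9.

3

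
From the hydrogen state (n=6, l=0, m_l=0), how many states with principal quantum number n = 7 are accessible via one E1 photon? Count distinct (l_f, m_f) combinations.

E1 requires Δl = ±1, so l_f ∈ {-1, 1}; with 0 ≤ l_f ≤ n_f−1 = 6, the allowed l_f values are {1}.
For l_f = 1: m_f ∈ {m_i−1, m_i, m_i+1} ∩ [−1, 1] = {-1, 0, 1} → 3 states.
Total: 3.

3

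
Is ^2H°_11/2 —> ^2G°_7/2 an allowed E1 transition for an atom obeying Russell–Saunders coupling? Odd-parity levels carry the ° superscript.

Parity must change: odd → odd — violated.
ΔL = 0, ±1 (not L=0↔0): L: 5 → 4, ΔL = -1 — satisfied.
ΔS = 0: S: 1/2 → 1/2 — satisfied.
ΔJ = 0, ±1 (not J=0↔0): J: 11/2 → 7/2, ΔJ = -2 — violated.
Rule(s) violated: parity, ΔJ.

forbidden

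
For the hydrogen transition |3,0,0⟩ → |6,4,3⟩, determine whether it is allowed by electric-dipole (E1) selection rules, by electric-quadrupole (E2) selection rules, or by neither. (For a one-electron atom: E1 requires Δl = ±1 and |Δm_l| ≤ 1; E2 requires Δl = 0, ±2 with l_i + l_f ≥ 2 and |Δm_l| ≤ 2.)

neither

Δl = 4 − 0 = +4; l_i + l_f = 4.
Δm_l = +3.
E1 (Δl = ±1, |Δm_l| ≤ 1): not satisfied.
E2 (Δl = 0,±2, l_i+l_f ≥ 2, |Δm_l| ≤ 2): not satisfied.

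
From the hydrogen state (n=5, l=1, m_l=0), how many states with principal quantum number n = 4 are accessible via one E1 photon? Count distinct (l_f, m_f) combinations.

4

E1 requires Δl = ±1, so l_f ∈ {0, 2}; with 0 ≤ l_f ≤ n_f−1 = 3, the allowed l_f values are {0, 2}.
For l_f = 0: m_f ∈ {m_i−1, m_i, m_i+1} ∩ [−0, 0] = {0} → 1 state.
For l_f = 2: m_f ∈ {m_i−1, m_i, m_i+1} ∩ [−2, 2] = {-1, 0, 1} → 3 states.
Total: 4.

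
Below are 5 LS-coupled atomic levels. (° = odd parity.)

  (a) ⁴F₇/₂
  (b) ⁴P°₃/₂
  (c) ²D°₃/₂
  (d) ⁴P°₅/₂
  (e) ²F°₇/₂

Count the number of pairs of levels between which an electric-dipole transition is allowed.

0

(a)–(b): forbidden (ΔL, ΔJ).
(a)–(c): forbidden (ΔS, ΔJ).
(a)–(d): forbidden (ΔL).
(a)–(e): forbidden (ΔS).
(b)–(c): forbidden (parity, ΔS).
(b)–(d): forbidden (parity).
(b)–(e): forbidden (parity, ΔS, ΔL, ΔJ).
(c)–(d): forbidden (parity, ΔS).
(c)–(e): forbidden (parity, ΔJ).
(d)–(e): forbidden (parity, ΔS, ΔL).
Allowed pairs: 0 of 10.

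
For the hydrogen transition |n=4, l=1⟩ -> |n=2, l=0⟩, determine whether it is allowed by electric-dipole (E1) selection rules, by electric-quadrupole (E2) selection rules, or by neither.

Δl = 0 − 1 = -1; l_i + l_f = 1.
E1 (Δl = ±1): satisfied.
E2 (Δl = 0,±2, l_i+l_f ≥ 2): not satisfied.

E1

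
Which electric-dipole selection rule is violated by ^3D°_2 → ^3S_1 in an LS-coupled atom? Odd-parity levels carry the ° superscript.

the ΔL = 0, ±1 rule

Parity must change: odd → even — satisfied.
ΔS = 0: S: 1 → 1 — satisfied.
ΔL = 0, ±1 (not L=0↔0): L: 2 → 0, ΔL = -2 — violated.
ΔJ = 0, ±1 (not J=0↔0): J: 2 → 1, ΔJ = -1 — satisfied.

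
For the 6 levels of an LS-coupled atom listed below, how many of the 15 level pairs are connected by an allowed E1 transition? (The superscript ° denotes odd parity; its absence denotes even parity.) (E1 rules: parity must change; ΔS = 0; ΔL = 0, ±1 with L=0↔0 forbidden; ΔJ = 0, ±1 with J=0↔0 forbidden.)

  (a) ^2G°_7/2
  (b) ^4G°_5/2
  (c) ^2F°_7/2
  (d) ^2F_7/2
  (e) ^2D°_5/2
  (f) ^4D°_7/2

3

(a)–(b): forbidden (parity, ΔS).
(a)–(c): forbidden (parity).
(a)–(d): allowed.
(a)–(e): forbidden (parity, ΔL).
(a)–(f): forbidden (parity, ΔS, ΔL).
(b)–(c): forbidden (parity, ΔS).
(b)–(d): forbidden (ΔS).
(b)–(e): forbidden (parity, ΔS, ΔL).
(b)–(f): forbidden (parity, ΔL).
(c)–(d): allowed.
(c)–(e): forbidden (parity).
(c)–(f): forbidden (parity, ΔS).
(d)–(e): allowed.
(d)–(f): forbidden (ΔS).
(e)–(f): forbidden (parity, ΔS).
Allowed pairs: 3 of 15.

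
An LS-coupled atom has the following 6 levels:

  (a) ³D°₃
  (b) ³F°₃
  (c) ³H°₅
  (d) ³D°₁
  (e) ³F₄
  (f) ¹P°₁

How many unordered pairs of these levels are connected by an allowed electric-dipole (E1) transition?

2

(a)–(b): forbidden (parity).
(a)–(c): forbidden (parity, ΔL, ΔJ).
(a)–(d): forbidden (parity, ΔJ).
(a)–(e): allowed.
(a)–(f): forbidden (parity, ΔS, ΔJ).
(b)–(c): forbidden (parity, ΔL, ΔJ).
(b)–(d): forbidden (parity, ΔJ).
(b)–(e): allowed.
(b)–(f): forbidden (parity, ΔS, ΔL, ΔJ).
(c)–(d): forbidden (parity, ΔL, ΔJ).
(c)–(e): forbidden (ΔL).
(c)–(f): forbidden (parity, ΔS, ΔL, ΔJ).
(d)–(e): forbidden (ΔJ).
(d)–(f): forbidden (parity, ΔS).
(e)–(f): forbidden (ΔS, ΔL, ΔJ).
Allowed pairs: 2 of 15.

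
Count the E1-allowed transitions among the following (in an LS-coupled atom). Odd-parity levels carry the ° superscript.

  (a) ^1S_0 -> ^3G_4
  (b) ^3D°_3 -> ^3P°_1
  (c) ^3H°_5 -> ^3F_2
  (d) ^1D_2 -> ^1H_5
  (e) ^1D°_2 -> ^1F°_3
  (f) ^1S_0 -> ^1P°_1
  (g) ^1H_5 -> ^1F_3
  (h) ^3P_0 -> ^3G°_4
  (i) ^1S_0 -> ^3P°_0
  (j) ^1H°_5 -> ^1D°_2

1

(a) forbidden (parity, ΔS, ΔL, ΔJ fail)
(b) forbidden (parity, ΔJ fail)
(c) forbidden (ΔL, ΔJ fail)
(d) forbidden (parity, ΔL, ΔJ fail)
(e) forbidden (parity fails)
(f) allowed
(g) forbidden (parity, ΔL, ΔJ fail)
(h) forbidden (ΔL, ΔJ fail)
(i) forbidden (ΔS, ΔJ fail)
(j) forbidden (parity, ΔL, ΔJ fail)
Total allowed: 1 of 10.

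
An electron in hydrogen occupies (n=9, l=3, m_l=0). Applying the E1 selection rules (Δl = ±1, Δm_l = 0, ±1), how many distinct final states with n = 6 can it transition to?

E1 requires Δl = ±1, so l_f ∈ {2, 4}; with 0 ≤ l_f ≤ n_f−1 = 5, the allowed l_f values are {2, 4}.
For l_f = 2: m_f ∈ {m_i−1, m_i, m_i+1} ∩ [−2, 2] = {-1, 0, 1} → 3 states.
For l_f = 4: m_f ∈ {m_i−1, m_i, m_i+1} ∩ [−4, 4] = {-1, 0, 1} → 3 states.
Total: 6.

6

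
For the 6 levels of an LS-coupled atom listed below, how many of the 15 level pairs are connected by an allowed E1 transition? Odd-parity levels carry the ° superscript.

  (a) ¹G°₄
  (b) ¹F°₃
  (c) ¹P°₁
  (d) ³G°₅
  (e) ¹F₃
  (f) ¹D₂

4

(a)–(b): forbidden (parity).
(a)–(c): forbidden (parity, ΔL, ΔJ).
(a)–(d): forbidden (parity, ΔS).
(a)–(e): allowed.
(a)–(f): forbidden (ΔL, ΔJ).
(b)–(c): forbidden (parity, ΔL, ΔJ).
(b)–(d): forbidden (parity, ΔS, ΔJ).
(b)–(e): allowed.
(b)–(f): allowed.
(c)–(d): forbidden (parity, ΔS, ΔL, ΔJ).
(c)–(e): forbidden (ΔL, ΔJ).
(c)–(f): allowed.
(d)–(e): forbidden (ΔS, ΔJ).
(d)–(f): forbidden (ΔS, ΔL, ΔJ).
(e)–(f): forbidden (parity).
Allowed pairs: 4 of 15.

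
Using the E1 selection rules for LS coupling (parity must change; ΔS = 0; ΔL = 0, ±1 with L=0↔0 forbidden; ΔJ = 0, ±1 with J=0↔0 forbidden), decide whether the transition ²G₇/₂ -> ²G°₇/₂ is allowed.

allowed

Parity must change: even → odd — ok.
ΔS = 0: S: 1/2 → 1/2 — ok.
ΔL = 0, ±1 (not L=0↔0): L: 4 → 4, ΔL = +0 — ok.
ΔJ = 0, ±1 (not J=0↔0): J: 7/2 → 7/2, ΔJ = +0 — ok.
All four E1 rules are satisfied.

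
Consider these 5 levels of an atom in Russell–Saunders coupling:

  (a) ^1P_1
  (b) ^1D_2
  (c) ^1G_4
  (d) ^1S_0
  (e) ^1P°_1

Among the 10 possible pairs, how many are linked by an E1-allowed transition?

(a)–(b): forbidden (parity).
(a)–(c): forbidden (parity, ΔL, ΔJ).
(a)–(d): forbidden (parity).
(a)–(e): allowed.
(b)–(c): forbidden (parity, ΔL, ΔJ).
(b)–(d): forbidden (parity, ΔL, ΔJ).
(b)–(e): allowed.
(c)–(d): forbidden (parity, ΔL, ΔJ).
(c)–(e): forbidden (ΔL, ΔJ).
(d)–(e): allowed.
Allowed pairs: 3 of 10.

3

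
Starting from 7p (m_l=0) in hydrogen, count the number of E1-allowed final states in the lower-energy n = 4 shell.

4

E1 requires Δl = ±1, so l_f ∈ {0, 2}; with 0 ≤ l_f ≤ n_f−1 = 3, the allowed l_f values are {0, 2}.
For l_f = 0: m_f ∈ {m_i−1, m_i, m_i+1} ∩ [−0, 0] = {0} → 1 state.
For l_f = 2: m_f ∈ {m_i−1, m_i, m_i+1} ∩ [−2, 2] = {-1, 0, 1} → 3 states.
Total: 4.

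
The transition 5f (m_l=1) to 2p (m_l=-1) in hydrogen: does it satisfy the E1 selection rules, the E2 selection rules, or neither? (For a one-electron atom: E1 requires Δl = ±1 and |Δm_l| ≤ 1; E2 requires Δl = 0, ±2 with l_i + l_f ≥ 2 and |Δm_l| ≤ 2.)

Δl = 1 − 3 = -2; l_i + l_f = 4.
Δm_l = -2.
E1 (Δl = ±1, |Δm_l| ≤ 1): not satisfied.
E2 (Δl = 0,±2, l_i+l_f ≥ 2, |Δm_l| ≤ 2): satisfied.

E2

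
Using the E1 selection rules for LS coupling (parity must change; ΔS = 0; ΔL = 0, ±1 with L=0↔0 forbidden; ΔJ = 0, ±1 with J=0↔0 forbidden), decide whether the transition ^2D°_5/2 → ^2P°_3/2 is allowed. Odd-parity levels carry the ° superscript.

forbidden

Parity must change: odd → odd — fails.
ΔS = 0: S: 1/2 → 1/2 — ok.
ΔL = 0, ±1 (not L=0↔0): L: 2 → 1, ΔL = -1 — ok.
ΔJ = 0, ±1 (not J=0↔0): J: 5/2 → 3/2, ΔJ = -1 — ok.
Rule(s) violated: parity.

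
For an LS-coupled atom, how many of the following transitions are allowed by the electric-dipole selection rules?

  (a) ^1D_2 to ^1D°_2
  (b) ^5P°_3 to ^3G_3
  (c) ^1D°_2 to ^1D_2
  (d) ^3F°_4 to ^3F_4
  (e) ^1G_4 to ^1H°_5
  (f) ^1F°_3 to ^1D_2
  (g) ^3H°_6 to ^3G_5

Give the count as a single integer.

6

(a) allowed
(b) forbidden (ΔS, ΔL fail)
(c) allowed
(d) allowed
(e) allowed
(f) allowed
(g) allowed
Total allowed: 6 of 7.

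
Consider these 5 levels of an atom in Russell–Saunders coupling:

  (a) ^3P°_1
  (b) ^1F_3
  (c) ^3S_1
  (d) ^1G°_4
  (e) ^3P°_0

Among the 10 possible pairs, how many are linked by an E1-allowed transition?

(a)–(b): forbidden (ΔS, ΔL, ΔJ).
(a)–(c): allowed.
(a)–(d): forbidden (parity, ΔS, ΔL, ΔJ).
(a)–(e): forbidden (parity).
(b)–(c): forbidden (parity, ΔS, ΔL, ΔJ).
(b)–(d): allowed.
(b)–(e): forbidden (ΔS, ΔL, ΔJ).
(c)–(d): forbidden (ΔS, ΔL, ΔJ).
(c)–(e): allowed.
(d)–(e): forbidden (parity, ΔS, ΔL, ΔJ).
Allowed pairs: 3 of 10.

3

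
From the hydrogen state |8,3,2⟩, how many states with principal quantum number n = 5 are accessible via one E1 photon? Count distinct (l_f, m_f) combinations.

E1 requires Δl = ±1, so l_f ∈ {2, 4}; with 0 ≤ l_f ≤ n_f−1 = 4, the allowed l_f values are {2, 4}.
For l_f = 2: m_f ∈ {m_i−1, m_i, m_i+1} ∩ [−2, 2] = {1, 2} → 2 states.
For l_f = 4: m_f ∈ {m_i−1, m_i, m_i+1} ∩ [−4, 4] = {1, 2, 3} → 3 states.
Total: 5.

5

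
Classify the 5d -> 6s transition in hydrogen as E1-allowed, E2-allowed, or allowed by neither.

E2

Δl = 0 − 2 = -2; l_i + l_f = 2.
E1 (Δl = ±1): not satisfied.
E2 (Δl = 0,±2, l_i+l_f ≥ 2): satisfied.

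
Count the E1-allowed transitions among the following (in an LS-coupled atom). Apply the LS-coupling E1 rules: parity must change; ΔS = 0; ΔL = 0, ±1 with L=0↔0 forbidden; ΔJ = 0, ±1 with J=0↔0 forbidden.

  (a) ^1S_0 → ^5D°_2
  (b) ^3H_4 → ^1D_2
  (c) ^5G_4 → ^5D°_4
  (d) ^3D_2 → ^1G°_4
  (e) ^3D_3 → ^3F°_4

1

(a) forbidden (ΔS, ΔL, ΔJ fail)
(b) forbidden (parity, ΔS, ΔL, ΔJ fail)
(c) forbidden (ΔL fails)
(d) forbidden (ΔS, ΔL, ΔJ fail)
(e) allowed
Total allowed: 1 of 5.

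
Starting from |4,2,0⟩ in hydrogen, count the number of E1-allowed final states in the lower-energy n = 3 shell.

3

E1 requires Δl = ±1, so l_f ∈ {1, 3}; with 0 ≤ l_f ≤ n_f−1 = 2, the allowed l_f values are {1}.
For l_f = 1: m_f ∈ {m_i−1, m_i, m_i+1} ∩ [−1, 1] = {-1, 0, 1} → 3 states.
Total: 3.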